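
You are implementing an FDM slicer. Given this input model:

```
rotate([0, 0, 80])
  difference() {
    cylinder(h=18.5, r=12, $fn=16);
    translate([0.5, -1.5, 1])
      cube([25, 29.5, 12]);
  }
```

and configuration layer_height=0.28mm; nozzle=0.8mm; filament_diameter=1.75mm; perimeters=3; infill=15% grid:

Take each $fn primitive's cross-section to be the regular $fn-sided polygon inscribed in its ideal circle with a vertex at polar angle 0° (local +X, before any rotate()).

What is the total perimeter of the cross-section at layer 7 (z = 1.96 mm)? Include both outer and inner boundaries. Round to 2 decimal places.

At z = 1.96 mm: the r=12 cylinder gives a regular 16-gon of circumradius 12 (constant along its height) (perimeter = 2·16·12.000·sin(180°/16) = 74.91 mm); the cube at (0.5, -1.5) (footprint 25×29.5) is included at this height (perimeter 109.00 mm); After the difference (first − rest): starting from the r=12 cylinder, the 25×29.5 cube at (0.5, -1.5) partially overlaps it — only the 121.26 mm² overlap (of its 737.50 mm²) is removed, clipping the outline — boundary = 79.77 mm; (whole slice rotated 80° about Z — lengths, areas and connectivity unchanged). Overall, the cross-section is a single solid region. Total boundary length (outer) = 79.77 mm.

79.77 mm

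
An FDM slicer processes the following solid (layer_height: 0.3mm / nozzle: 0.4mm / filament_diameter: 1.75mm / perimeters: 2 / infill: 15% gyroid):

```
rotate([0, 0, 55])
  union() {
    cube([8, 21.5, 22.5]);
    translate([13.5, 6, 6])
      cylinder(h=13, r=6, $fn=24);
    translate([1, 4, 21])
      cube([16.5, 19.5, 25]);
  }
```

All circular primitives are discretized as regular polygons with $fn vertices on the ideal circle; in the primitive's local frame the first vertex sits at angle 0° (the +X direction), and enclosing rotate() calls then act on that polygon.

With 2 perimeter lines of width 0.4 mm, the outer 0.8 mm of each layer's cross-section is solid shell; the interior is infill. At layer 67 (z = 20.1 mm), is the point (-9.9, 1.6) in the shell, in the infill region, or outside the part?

At z = 20.1 mm: the 8×21.5 cube contributes its full rectangle; the cylinder at (13.5, 6) is absent (z outside [6, 19]); the cube at (1, 4) is not intersected at this z (z outside [21, 46]); Taking the union: only the 8×21.5 cube is present, so the union is just that shape — 1 connected region; (whole slice rotated 55° about Z — lengths, areas and connectivity unchanged). Overall, the cross-section is a single solid region. Undo the 55° rotation: the query point maps to (-4.368, 9.027) in the un-rotated model frame. The nearest boundary edge runs (0.00, 21.50)→(0.00, 0.00); distance from the point to it = 4.37 mm. The point is not inside any of the regions above, so it lies outside the cross-section (4.37 mm from the nearest boundary).

outside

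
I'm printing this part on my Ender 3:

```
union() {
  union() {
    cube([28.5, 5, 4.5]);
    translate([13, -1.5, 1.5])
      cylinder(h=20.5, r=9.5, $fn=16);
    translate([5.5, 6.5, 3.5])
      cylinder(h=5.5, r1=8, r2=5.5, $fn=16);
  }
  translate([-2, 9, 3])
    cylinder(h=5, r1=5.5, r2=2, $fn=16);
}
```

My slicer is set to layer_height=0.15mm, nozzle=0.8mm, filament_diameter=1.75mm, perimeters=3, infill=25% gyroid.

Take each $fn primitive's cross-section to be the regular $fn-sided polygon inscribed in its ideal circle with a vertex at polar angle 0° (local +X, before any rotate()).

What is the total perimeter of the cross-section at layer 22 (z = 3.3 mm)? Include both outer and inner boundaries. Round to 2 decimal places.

112.09 mm

At z = 3.3 mm: the cube is present — its section is the full 28.5×5 rectangle (perimeter 67.00 mm); the cylinder at (13, -1.5): section is a regular 16-gon, circumradius r=9.5 (perimeter = 2·16·9.500·sin(180°/16) = 59.31 mm); the cone at (5.5, 6.5) does not reach this height (z outside [3.5, 9]); Combining (union): the regions partially overlap (shared area 83.19 mm²), so the edge portions inside another operand are dropped and the merged outline is re-measured after clipping — boundary = 82.93 mm; the cone at (-2, 9): at t=0.060 of its height the radius interpolates to r₁+(r₂−r₁)t = 5.290, giving a regular 16-gon of that circumradius (perimeter = 2·16·5.290·sin(180°/16) = 33.02 mm); Combining (union): the regions partially overlap (shared area 0.61 mm²), so the edge portions inside another operand are dropped and the merged outline is re-measured after clipping — boundary = 112.09 mm. Overall, the cross-section is a single solid region. Total boundary length (outer) = 112.09 mm.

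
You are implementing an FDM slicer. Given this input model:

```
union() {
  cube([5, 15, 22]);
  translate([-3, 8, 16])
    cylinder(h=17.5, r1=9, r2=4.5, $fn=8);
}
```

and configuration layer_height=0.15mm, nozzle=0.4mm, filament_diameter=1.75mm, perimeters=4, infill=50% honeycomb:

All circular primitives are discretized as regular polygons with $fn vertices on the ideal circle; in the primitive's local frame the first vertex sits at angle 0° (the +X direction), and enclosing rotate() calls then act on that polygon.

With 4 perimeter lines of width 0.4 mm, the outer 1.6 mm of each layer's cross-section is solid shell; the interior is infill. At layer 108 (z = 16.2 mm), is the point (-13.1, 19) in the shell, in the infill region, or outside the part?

outside

At z = 16.2 mm: the cube (footprint 5×15) is included at this height; the cone at (-3, 8): at t=0.011 of its height the radius interpolates to r₁+(r₂−r₁)t = 8.949, giving a regular 8-gon of that circumradius; Taking the union: the regions partially overlap (shared area 60.51 mm²), so overlapping operands fuse into one piece — 1 connected region. Overall, the cross-section is a single solid region. The nearest boundary edge runs (-11.95, 8.00)→(-9.33, 14.33); distance from the point to it = 6.01 mm. The point is not inside any of the regions above, so it lies outside the cross-section (6.01 mm from the nearest boundary).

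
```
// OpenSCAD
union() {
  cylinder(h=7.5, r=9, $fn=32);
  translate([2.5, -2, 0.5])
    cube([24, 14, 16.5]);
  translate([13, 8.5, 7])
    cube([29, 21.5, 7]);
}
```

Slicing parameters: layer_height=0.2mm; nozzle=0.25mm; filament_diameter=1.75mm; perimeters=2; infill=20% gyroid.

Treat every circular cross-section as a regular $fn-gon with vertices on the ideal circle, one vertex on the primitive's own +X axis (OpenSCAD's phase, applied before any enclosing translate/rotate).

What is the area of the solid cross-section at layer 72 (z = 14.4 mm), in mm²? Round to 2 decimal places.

At z = 14.4 mm: the cylinder is not intersected at this z (z outside [0, 7.5]); the 24×14 cube at (2.5, -2) contributes its full rectangle (area 336.00 mm²); the cube at (13, 8.5) is absent (z outside [7, 14]); Taking the union: only the 24×14 cube at (2.5, -2) is present, so the union is just that shape — area = 336.00 mm². Overall, the cross-section is a single solid region. Net area = 336.00 mm².

336.00 mm²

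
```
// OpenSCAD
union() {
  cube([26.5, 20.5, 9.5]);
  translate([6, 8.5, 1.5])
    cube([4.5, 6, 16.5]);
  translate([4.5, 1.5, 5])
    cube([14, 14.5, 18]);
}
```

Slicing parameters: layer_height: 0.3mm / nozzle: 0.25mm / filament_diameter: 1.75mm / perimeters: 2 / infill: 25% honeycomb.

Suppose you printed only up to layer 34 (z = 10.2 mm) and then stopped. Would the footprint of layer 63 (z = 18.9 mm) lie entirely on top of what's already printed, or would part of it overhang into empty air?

entirely on top

Compare the two slices. At z = 10.2: the cube is not intersected at this z (z outside [0, 9.5]); the 4.5×6 cube at (6, 8.5) contributes its full rectangle (area 27.00 mm²); the cube at (4.5, 1.5) (footprint 14×14.5) is included at this height (area 203.00 mm²); Taking the union: the 4.5×6 cube at (6, 8.5) lies entirely inside the 14×14.5 cube at (4.5, 1.5), so the union is just the 14×14.5 cube at (4.5, 1.5) — area = 203.00 mm². At z = 18.9: the cube is not intersected at this z (z outside [0, 9.5]); the cube at (6, 8.5) is absent (z outside [1.5, 18]); the cube at (4.5, 1.5) (footprint 14×14.5) is included at this height (area 203.00 mm²); Combining (union): only the 14×14.5 cube at (4.5, 1.5) is present, so the union is just that shape — area = 203.00 mm². Checking containment: the cross-section at z = 18.9 is a subset of the cross-section at z = 10.2.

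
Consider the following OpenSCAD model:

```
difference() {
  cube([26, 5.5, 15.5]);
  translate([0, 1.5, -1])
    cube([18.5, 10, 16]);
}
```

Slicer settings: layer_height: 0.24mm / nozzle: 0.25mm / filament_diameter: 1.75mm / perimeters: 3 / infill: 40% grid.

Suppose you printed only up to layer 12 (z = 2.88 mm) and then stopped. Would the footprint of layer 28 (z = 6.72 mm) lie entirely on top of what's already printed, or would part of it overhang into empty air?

Compare the two slices. At z = 2.88: the cube (footprint 26×5.5) is included at this height (area 143.00 mm²); the cube at (0, 1.5) is present — its section is the full 18.5×10 rectangle (area 185.00 mm²); After the difference (first − rest): starting from the 26×5.5 cube (143.00 mm²), the 18.5×10 cube at (0, 1.5) partially overlaps it — only the 74.00 mm² overlap (of its 185.00 mm²) is removed, clipping the outline — area = 69.00 mm². At z = 6.72: the cube (footprint 26×5.5) is included at this height (area 143.00 mm²); the cube at (0, 1.5) is present — its section is the full 18.5×10 rectangle (area 185.00 mm²); Subtracting the remaining from the first: starting from the 26×5.5 cube (143.00 mm²), the 18.5×10 cube at (0, 1.5) partially overlaps it — only the 74.00 mm² overlap (of its 185.00 mm²) is removed, clipping the outline — area = 69.00 mm². Checking containment: the cross-section at z = 6.72 is a subset of the cross-section at z = 2.88.

entirely on top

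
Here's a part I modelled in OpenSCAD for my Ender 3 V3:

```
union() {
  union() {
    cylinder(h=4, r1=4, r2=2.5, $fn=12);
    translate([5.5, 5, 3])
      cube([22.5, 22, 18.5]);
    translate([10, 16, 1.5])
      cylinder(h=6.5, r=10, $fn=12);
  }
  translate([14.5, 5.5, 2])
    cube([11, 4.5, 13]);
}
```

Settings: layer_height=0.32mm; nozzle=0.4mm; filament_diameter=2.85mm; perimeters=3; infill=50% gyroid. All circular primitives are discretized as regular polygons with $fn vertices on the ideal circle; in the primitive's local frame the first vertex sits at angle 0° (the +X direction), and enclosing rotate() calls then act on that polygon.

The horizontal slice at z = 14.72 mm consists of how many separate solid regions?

At z = 14.72 mm: the cone does not reach this height (z outside [0, 4]); the cube at (5.5, 5) is present — its section is the full 22.5×22 rectangle; the cylinder at (10, 16) is absent (z outside [1.5, 8]); Combining (union): only the 22.5×22 cube at (5.5, 5) is present, so the union is just that shape — 1 connected region; the 11×4.5 cube at (14.5, 5.5) contributes its full rectangle; Merging all regions: the 11×4.5 cube at (14.5, 5.5) lies entirely inside the result so far, so the union is just the result so far — 1 connected region. The result has 1 disconnected region.

1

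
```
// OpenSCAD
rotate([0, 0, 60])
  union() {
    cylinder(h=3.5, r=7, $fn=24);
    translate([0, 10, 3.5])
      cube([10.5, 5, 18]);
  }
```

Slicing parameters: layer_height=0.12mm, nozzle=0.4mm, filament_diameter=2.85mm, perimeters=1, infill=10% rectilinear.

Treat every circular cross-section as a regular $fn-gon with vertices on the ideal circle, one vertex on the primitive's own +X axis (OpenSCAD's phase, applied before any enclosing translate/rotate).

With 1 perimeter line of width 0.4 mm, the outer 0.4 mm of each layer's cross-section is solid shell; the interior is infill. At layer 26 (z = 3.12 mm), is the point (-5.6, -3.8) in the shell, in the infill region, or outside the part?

At z = 3.12 mm: the r=7 cylinder contributes a regular 24-gon of circumradius 7; the cube at (0, 10) is absent (z outside [3.5, 21.5]); Combining (union): only the r=7 cylinder is present, so the union is just that shape — 1 connected region; (whole slice rotated 60° about Z — lengths, areas and connectivity unchanged). Overall, the cross-section is a single solid region. Undo the 60° rotation: the query point maps to (-6.091, 2.950) in the un-rotated model frame. The nearest boundary edge runs (-6.06, 3.50)→(-6.76, 1.81); distance from the point to it = 0.18 mm. The point is inside the cross-section, 0.18 mm from the nearest boundary — within the 0.4 mm shell band (1 × 0.4).

shell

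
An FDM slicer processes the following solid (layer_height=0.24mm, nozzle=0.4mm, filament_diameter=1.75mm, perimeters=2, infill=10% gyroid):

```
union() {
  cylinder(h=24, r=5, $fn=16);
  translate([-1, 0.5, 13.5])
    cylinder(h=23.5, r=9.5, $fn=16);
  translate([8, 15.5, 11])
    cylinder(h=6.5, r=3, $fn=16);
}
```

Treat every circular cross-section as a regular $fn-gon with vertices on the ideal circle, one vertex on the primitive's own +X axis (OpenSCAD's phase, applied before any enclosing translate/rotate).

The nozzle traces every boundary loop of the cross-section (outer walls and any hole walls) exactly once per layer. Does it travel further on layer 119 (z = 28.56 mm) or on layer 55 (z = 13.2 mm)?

Layer 119 (z = 28.56): the cylinder is absent (z outside [0, 24]); the cylinder at (-1, 0.5): section is a regular 16-gon, circumradius r=9.5 (perimeter = 2·16·9.500·sin(180°/16) = 59.31 mm); the cylinder at (8, 15.5) is not intersected at this z (z outside [11, 17.5]); Merging all regions: only the r=9.5 cylinder at (-1, 0.5) is present, so the union is just that shape — boundary = 59.31 mm. So its perimeter = 59.31 mm. Layer 55 (z = 13.2): the cylinder: section is a regular 16-gon, circumradius r=5 (perimeter = 2·16·5.000·sin(180°/16) = 31.21 mm); the cylinder at (-1, 0.5) is not intersected at this z (z outside [13.5, 37]); the r=3 cylinder at (8, 15.5) gives a regular 16-gon of circumradius 3 (constant along its height) (perimeter = 2·16·3.000·sin(180°/16) = 18.73 mm); Taking the union: the 2 present regions are separate (no shared area or edge), so areas and boundary lengths simply add and each stays a separate island — boundary = 49.94 mm. So its perimeter = 49.94 mm. Layer 119 is larger (59.31 vs 49.94 mm).

layer 119 (z = 28.56 mm)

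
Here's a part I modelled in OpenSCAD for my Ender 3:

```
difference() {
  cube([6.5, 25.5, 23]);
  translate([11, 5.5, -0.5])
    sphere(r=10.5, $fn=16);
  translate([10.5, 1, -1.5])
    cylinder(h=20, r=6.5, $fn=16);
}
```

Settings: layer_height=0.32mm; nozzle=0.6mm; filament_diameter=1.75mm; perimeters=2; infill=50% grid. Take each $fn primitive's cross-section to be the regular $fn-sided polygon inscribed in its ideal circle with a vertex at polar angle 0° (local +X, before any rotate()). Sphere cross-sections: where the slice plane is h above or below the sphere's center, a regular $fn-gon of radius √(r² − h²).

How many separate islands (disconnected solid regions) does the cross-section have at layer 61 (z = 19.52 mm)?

1

At z = 19.52 mm: the 6.5×25.5 cube contributes its full rectangle; the sphere at (11, 5.5) does not reach this height (|z−center|=20.020 > r=10.5); the cylinder at (10.5, 1) does not reach this height (z outside [-1.5, 18.5]); Subtracting the remaining from the first: none of the subtracted shapes is present at this height, so the 6.5×25.5 cube is unchanged — 1 connected region. Overall, the cross-section is a single solid region. Island count = 1.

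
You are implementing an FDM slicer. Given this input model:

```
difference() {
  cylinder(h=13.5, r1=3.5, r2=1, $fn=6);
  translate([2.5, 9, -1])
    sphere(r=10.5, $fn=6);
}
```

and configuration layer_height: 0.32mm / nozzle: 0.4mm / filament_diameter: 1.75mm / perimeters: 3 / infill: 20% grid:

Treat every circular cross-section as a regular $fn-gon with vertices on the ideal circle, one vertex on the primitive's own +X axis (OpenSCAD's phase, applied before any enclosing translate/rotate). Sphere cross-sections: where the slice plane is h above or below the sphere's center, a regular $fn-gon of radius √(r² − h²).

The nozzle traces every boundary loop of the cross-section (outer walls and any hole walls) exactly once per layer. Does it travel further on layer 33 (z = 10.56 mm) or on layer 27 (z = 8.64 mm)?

layer 27 (z = 8.64 mm)

Layer 33 (z = 10.56): the cone contributes a regular 6-gon of circumradius 1.544 (interpolated between r1=3.5 and r2=1 at t=0.782) (perimeter = 2·6·1.544·sin(180°/6) = 9.27 mm); the sphere at (2.5, 9) is not intersected at this z (|z−center|=11.560 > r=10.5); Subtracting the remaining from the first: none of the subtracted shapes is present at this height, so the cone is unchanged — boundary = 9.27 mm. So its perimeter = 9.27 mm. Layer 27 (z = 8.64): the cone (r1=3.5→r2=1) has section circumradius 1.900 here — a regular 6-gon (perimeter = 2·6·1.900·sin(180°/6) = 11.40 mm); the r=10.5 sphere at (2.5, 9) slices to a regular 6-gon of circumradius 4.162 (√(r²−h²) with h=9.64 from center) (perimeter = 2·6·4.162·sin(180°/6) = 24.97 mm); Subtracting the remaining from the first: starting from the cone, the r=10.5 sphere at (2.5, 9) misses the remaining region (no effect) — boundary = 11.40 mm. So its perimeter = 11.40 mm. Layer 27 is larger (11.40 vs 9.27 mm).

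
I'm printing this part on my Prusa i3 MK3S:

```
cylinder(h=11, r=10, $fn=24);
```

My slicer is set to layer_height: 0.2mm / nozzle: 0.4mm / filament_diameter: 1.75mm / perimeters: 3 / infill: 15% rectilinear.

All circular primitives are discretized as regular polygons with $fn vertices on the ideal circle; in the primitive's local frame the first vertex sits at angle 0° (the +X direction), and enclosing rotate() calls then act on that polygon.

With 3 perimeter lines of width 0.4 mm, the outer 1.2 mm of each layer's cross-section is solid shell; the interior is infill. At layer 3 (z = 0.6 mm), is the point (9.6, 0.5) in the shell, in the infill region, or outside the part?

At z = 0.6 mm: the r=10 cylinder contributes a regular 24-gon of circumradius 10. Overall, the cross-section is a single solid region. The nearest boundary edge runs (10.00, 0.00)→(9.66, 2.59); distance from the point to it = 0.33 mm. The point is inside the cross-section, 0.33 mm from the nearest boundary — within the 1.2 mm shell band (3 × 0.4).

shell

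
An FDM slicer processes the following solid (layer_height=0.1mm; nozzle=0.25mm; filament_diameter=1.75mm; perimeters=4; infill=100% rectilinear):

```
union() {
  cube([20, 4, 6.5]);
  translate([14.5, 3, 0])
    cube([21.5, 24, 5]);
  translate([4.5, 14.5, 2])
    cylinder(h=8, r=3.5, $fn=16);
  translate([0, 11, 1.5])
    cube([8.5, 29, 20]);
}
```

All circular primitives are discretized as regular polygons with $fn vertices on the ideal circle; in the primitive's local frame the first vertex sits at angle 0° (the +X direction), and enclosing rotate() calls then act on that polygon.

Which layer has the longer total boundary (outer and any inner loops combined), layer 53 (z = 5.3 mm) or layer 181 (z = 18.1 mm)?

layer 53 (z = 5.3 mm)

Layer 53 (z = 5.3): the cube is present — its section is the full 20×4 rectangle (perimeter 48.00 mm); the cube at (14.5, 3) is absent (z outside [0, 5]); the cylinder at (4.5, 14.5): section is a regular 16-gon, circumradius r=3.5 (perimeter = 2·16·3.500·sin(180°/16) = 21.85 mm); the cube at (0, 11) (footprint 8.5×29) is included at this height (perimeter 75.00 mm); Taking the union: the regions partially overlap (shared area 37.50 mm²), so the edge portions inside another operand are dropped and the merged outline is re-measured after clipping — boundary = 123.00 mm. So its perimeter = 123.00 mm. Layer 181 (z = 18.1): the cube does not reach this height (z outside [0, 6.5]); the cube at (14.5, 3) does not reach this height (z outside [0, 5]); the cylinder at (4.5, 14.5) does not reach this height (z outside [2, 10]); the cube at (0, 11) is present — its section is the full 8.5×29 rectangle (perimeter 75.00 mm); Merging all regions: only the 8.5×29 cube at (0, 11) is present, so the union is just that shape — boundary = 75.00 mm. So its perimeter = 75.00 mm. Layer 53 is larger (123.00 vs 75.00 mm).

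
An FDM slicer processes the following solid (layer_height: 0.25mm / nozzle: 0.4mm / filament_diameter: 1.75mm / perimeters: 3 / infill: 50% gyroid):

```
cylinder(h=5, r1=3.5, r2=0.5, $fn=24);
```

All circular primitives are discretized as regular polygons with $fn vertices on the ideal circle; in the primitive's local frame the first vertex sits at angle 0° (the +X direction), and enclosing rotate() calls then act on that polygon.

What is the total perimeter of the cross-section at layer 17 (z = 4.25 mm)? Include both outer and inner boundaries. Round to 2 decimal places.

5.95 mm

At z = 4.25 mm: the cone: at t=0.850 of its height the radius interpolates to r₁+(r₂−r₁)t = 0.950, giving a regular 24-gon of that circumradius (perimeter = 2·24·0.950·sin(180°/24) = 5.95 mm). Overall, the cross-section is a single solid region. Total boundary length (outer) = 5.95 mm.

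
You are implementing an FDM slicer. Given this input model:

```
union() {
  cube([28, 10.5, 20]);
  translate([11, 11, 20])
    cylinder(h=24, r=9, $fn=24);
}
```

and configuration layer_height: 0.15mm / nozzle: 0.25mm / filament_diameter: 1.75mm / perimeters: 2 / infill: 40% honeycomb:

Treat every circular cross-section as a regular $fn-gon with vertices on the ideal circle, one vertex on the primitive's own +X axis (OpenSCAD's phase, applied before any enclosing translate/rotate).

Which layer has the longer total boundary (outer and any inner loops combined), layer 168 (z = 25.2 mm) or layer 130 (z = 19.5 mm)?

Layer 168 (z = 25.2): the cube does not reach this height (z outside [0, 20]); the r=9 cylinder at (11, 11) contributes a regular 24-gon of circumradius 9 (perimeter = 2·24·9.000·sin(180°/24) = 56.39 mm); Combining (union): only the r=9 cylinder at (11, 11) is present, so the union is just that shape — boundary = 56.39 mm. So its perimeter = 56.39 mm. Layer 130 (z = 19.5): the cube is present — its section is the full 28×10.5 rectangle (perimeter 77.00 mm); the cylinder at (11, 11) is not intersected at this z (z outside [20, 44]); Taking the union: only the 28×10.5 cube is present, so the union is just that shape — boundary = 77.00 mm. So its perimeter = 77.00 mm. Layer 130 is larger (77.00 vs 56.39 mm).

layer 130 (z = 19.5 mm)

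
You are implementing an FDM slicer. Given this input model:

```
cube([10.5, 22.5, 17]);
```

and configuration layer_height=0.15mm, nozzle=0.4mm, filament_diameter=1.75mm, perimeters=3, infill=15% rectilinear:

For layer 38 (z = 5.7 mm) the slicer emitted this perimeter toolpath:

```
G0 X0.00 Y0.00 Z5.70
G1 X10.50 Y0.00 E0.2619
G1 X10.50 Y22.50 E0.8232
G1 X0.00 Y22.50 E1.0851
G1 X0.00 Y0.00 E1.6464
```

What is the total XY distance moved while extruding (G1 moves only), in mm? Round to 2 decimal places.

66.00 mm

Sum the Euclidean lengths of each G1 segment: total = 66.00 mm.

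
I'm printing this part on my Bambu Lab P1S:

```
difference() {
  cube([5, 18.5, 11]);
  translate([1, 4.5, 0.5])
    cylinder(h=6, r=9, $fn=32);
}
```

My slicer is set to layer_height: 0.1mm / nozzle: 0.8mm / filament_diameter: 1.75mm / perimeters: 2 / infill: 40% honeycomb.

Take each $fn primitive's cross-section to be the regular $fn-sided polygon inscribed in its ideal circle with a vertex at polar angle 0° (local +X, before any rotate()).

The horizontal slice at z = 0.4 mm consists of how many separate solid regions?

1

At z = 0.4 mm: the 5×18.5 cube contributes its full rectangle; the cylinder at (1, 4.5) is absent (z outside [0.5, 6.5]); After the difference (first − rest): none of the subtracted shapes is present at this height, so the 5×18.5 cube is unchanged — 1 connected region. The result has 1 disconnected region.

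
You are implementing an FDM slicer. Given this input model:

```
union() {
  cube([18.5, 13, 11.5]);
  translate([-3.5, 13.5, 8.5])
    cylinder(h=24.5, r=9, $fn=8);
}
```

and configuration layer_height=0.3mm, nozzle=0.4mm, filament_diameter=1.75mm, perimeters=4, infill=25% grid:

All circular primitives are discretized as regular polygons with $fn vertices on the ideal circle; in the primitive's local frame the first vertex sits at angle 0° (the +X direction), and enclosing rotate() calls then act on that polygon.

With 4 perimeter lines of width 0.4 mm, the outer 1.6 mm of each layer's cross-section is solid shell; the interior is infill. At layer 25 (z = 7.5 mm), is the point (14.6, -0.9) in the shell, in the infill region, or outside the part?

outside

At z = 7.5 mm: the 18.5×13 cube contributes its full rectangle; the cylinder at (-3.5, 13.5) is absent (z outside [8.5, 33]); Merging all regions: only the 18.5×13 cube is present, so the union is just that shape — 1 connected region. Overall, the cross-section is a single solid region. The nearest boundary edge runs (0.00, 0.00)→(18.50, 0.00); distance from the point to it = 0.90 mm. The point is not inside any of the regions above, so it lies outside the cross-section (0.90 mm from the nearest boundary).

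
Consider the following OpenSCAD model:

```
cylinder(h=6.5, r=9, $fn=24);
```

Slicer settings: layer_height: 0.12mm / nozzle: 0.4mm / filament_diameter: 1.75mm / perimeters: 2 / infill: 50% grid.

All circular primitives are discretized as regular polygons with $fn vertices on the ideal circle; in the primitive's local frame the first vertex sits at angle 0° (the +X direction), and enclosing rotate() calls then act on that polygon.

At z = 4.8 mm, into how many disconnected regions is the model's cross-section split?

1

At z = 4.8 mm: the r=9 cylinder gives a regular 24-gon of circumradius 9 (constant along its height). The result has 1 disconnected region.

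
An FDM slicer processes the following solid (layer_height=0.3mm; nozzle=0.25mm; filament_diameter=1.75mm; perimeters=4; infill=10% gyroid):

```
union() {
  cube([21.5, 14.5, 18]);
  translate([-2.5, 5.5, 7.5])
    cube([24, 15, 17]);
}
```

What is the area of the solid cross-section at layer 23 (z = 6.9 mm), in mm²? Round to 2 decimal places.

311.75 mm²

At z = 6.9 mm: the cube (footprint 21.5×14.5) is included at this height (area 311.75 mm²); the cube at (-2.5, 5.5) does not reach this height (z outside [7.5, 24.5]); Taking the union: only the 21.5×14.5 cube is present, so the union is just that shape — area = 311.75 mm². Overall, the cross-section is a single solid region. Net area = 311.75 mm².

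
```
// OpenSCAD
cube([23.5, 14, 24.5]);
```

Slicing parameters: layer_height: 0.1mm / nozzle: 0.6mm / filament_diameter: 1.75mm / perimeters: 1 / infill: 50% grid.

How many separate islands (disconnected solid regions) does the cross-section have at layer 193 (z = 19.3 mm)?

At z = 19.3 mm: the 23.5×14 cube contributes its full rectangle. Overall, the cross-section is a single solid region. Island count = 1.

1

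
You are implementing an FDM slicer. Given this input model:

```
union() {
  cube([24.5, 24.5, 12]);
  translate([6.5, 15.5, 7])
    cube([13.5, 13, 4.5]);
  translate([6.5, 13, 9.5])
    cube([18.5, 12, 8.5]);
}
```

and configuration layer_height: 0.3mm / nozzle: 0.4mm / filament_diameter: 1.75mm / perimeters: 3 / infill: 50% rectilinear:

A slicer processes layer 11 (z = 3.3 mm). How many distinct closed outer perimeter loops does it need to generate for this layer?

At z = 3.3 mm: the cube (footprint 24.5×24.5) is included at this height; the cube at (6.5, 15.5) is not intersected at this z (z outside [7, 11.5]); the cube at (6.5, 13) is absent (z outside [9.5, 18]); Taking the union: only the 24.5×24.5 cube is present, so the union is just that shape — 1 connected region. The result has 1 disconnected region.

1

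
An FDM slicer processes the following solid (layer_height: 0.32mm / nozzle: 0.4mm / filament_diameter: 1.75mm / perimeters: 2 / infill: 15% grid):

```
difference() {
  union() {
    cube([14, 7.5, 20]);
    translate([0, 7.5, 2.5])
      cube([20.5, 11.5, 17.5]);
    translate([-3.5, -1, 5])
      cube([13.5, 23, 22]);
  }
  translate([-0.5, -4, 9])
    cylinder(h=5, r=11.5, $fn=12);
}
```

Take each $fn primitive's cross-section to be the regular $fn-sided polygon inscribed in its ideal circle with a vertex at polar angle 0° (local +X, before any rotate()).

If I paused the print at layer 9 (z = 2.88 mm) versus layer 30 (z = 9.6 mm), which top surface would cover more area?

Layer 9 (z = 2.88): the 14×7.5 cube contributes its full rectangle (area 105.00 mm²); the cube at (0, 7.5) is present — its section is the full 20.5×11.5 rectangle (area 235.75 mm²); the cube at (-3.5, -1) is absent (z outside [5, 27]); Combining (union): the 2 present regions share edge segments without overlapping in area, so areas simply add but the touching pieces fuse into one outline (the shared edge portions become interior and drop out of the boundary) — area = 340.75 mm²; the cylinder at (-0.5, -4) is absent (z outside [9, 14]); Taking the first minus the rest: none of the subtracted shapes is present at this height, so that combined region is unchanged — area = 340.75 mm². So its area = 340.75 mm². Layer 30 (z = 9.6): the cube is present — its section is the full 14×7.5 rectangle (area 105.00 mm²); the cube at (0, 7.5) (footprint 20.5×11.5) is included at this height (area 235.75 mm²); the 13.5×23 cube at (-3.5, -1) contributes its full rectangle (area 310.50 mm²); Merging all regions: the regions partially overlap — summed areas 651.25 mm² minus the doubly-counted overlap 190.00 mm² gives 461.25 mm² — area = 461.25 mm²; the cylinder at (-0.5, -4): section is a regular 12-gon, circumradius r=11.5 (area = (12/2)·11.500²·sin(360°/12) = 396.75 mm²); Subtracting the remaining from the first: starting from that combined region (461.25 mm²), the r=11.5 cylinder at (-0.5, -4) partially overlaps it — only the 90.12 mm² overlap (of its 396.75 mm²) is removed, clipping the outline — area = 371.13 mm². So its area = 371.13 mm². Layer 30 is larger (371.13 vs 340.75 mm²).

layer 30 (z = 9.6 mm)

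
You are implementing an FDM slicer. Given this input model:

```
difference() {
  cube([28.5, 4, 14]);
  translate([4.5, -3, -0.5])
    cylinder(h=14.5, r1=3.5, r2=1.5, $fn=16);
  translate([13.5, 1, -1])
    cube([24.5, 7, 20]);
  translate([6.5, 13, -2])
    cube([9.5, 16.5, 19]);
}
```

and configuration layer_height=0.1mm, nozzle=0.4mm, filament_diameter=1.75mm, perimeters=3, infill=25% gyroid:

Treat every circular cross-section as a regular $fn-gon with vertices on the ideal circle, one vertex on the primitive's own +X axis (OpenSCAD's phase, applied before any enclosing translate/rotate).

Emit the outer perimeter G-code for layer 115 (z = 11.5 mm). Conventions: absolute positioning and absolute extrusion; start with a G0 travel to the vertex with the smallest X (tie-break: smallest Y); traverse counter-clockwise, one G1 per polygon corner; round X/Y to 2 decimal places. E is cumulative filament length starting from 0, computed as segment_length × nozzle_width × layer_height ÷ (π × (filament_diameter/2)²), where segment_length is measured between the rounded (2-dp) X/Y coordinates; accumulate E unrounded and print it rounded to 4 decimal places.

At z = 11.5 mm: the cube (footprint 28.5×4) is included at this height; the cone at (4.5, -3) (r1=3.5→r2=1.5) has section circumradius 1.845 here — a regular 16-gon; the 24.5×7 cube at (13.5, 1) contributes its full rectangle; the cube at (6.5, 13) is present — its section is the full 9.5×16.5 rectangle; After the difference (first − rest): starting from the 28.5×4 cube, the cone at (4.5, -3) misses the remaining region (no effect); the 24.5×7 cube at (13.5, 1) partially overlaps it — only the 45.00 mm² overlap (of its 171.50 mm²) is removed, clipping the outline; the 9.5×16.5 cube at (6.5, 13) misses the remaining region (no effect) — 1 connected region. The outline is a single polygon with 6 vertices. Extrusion per mm of travel: 0.4 × 0.1 / (π × 0.875²) = 0.016630. Accumulating E over each segment gives final E = 1.0810.

G0 X0.00 Y0.00 Z11.50
G1 X28.50 Y0.00 E0.4740
G1 X28.50 Y1.00 E0.4906
G1 X13.50 Y1.00 E0.7400
G1 X13.50 Y4.00 E0.7899
G1 X0.00 Y4.00 E1.0144
G1 X0.00 Y0.00 E1.0810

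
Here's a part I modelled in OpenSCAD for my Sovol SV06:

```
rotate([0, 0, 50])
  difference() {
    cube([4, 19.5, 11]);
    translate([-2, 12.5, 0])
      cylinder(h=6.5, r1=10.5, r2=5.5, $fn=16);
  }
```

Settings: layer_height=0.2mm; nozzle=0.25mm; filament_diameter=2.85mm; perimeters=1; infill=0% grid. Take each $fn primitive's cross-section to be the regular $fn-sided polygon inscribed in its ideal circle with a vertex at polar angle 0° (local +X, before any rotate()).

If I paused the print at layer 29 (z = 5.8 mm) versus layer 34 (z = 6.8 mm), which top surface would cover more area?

Layer 29 (z = 5.8): the cube is present — its section is the full 4×19.5 rectangle (area 78.00 mm²); the cone at (-2, 12.5) (r1=10.5→r2=5.5) has section circumradius 6.038 here — a regular 16-gon (area = (16/2)·6.038²·sin(360°/16) = 111.63 mm²); After the difference (first − rest): starting from the 4×19.5 cube (78.00 mm²), the cone at (-2, 12.5) partially overlaps it — only the 32.45 mm² overlap (of its 111.63 mm²) is removed, clipping the outline — area = 45.55 mm²; (whole slice rotated 50° about Z — lengths, areas and connectivity unchanged). So its area = 45.55 mm². Layer 34 (z = 6.8): the cube is present — its section is the full 4×19.5 rectangle (area 78.00 mm²); the cone at (-2, 12.5) is absent (z outside [0, 6.5]); After the difference (first − rest): none of the subtracted shapes is present at this height, so the 4×19.5 cube is unchanged — area = 78.00 mm²; (rotated 50° about Z; rotation is an isometry so areas/perimeters/island counts are preserved). So its area = 78.00 mm². Layer 34 is larger (78.00 vs 45.55 mm²).

layer 34 (z = 6.8 mm)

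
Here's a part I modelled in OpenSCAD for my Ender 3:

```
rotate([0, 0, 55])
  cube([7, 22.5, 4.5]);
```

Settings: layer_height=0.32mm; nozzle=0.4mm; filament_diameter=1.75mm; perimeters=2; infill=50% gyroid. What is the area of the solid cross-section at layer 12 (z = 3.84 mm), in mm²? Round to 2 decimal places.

At z = 3.84 mm: the cube (footprint 7×22.5) is included at this height (area 157.50 mm²); (whole slice rotated 55° about Z — lengths, areas and connectivity unchanged). Overall, the cross-section is a single solid region. Net area = 157.50 mm².

157.50 mm²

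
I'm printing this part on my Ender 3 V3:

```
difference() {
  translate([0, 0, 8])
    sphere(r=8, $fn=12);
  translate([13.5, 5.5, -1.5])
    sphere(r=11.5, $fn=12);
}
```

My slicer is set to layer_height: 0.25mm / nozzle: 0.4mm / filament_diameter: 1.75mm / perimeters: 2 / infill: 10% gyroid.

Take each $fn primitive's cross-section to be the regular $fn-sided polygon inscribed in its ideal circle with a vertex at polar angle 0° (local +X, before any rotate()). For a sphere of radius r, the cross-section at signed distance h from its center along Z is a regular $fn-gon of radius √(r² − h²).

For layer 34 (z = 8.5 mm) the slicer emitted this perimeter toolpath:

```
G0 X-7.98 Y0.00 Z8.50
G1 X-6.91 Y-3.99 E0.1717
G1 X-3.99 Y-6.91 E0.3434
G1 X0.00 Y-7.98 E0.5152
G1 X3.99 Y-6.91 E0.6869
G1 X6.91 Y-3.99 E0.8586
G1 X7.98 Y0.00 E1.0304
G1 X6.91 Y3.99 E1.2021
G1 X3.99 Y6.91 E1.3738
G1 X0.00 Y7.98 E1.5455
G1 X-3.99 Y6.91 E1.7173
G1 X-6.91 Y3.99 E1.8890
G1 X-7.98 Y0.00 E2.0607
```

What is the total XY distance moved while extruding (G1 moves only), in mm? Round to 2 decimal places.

Sum the Euclidean lengths of each G1 segment: total = 49.57 mm.

49.57 mm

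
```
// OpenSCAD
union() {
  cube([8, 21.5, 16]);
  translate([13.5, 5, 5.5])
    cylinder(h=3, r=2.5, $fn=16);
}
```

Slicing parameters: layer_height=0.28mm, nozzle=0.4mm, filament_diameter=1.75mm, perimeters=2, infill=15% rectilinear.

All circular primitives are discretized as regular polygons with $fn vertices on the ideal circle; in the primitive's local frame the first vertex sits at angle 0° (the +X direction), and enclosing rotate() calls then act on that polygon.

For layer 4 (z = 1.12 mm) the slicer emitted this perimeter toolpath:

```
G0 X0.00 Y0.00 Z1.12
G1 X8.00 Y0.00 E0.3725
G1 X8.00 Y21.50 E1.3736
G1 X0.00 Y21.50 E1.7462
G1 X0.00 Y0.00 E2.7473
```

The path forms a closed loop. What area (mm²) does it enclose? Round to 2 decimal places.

Apply the shoelace formula to the sequence of (X, Y) vertices; enclosed area = 172.00 mm².

172.00 mm²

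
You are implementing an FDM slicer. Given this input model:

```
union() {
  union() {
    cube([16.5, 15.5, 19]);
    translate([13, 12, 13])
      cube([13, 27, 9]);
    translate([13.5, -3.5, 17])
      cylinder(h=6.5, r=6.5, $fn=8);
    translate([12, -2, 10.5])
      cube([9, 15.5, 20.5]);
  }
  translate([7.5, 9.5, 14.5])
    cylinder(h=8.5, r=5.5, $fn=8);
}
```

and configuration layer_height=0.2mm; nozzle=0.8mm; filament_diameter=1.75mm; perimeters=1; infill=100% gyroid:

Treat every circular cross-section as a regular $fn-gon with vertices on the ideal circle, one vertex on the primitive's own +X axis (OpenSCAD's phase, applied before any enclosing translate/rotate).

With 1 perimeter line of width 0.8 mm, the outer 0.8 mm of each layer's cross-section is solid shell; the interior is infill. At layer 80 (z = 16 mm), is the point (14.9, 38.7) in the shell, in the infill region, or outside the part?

shell

At z = 16 mm: the 16.5×15.5 cube contributes its full rectangle; the 13×27 cube at (13, 12) contributes its full rectangle; the cylinder at (13.5, -3.5) is absent (z outside [17, 23.5]); the cube at (12, -2) (footprint 9×15.5) is included at this height; Merging all regions: the regions partially overlap (shared area 79.75 mm²), so overlapping operands fuse into one piece — 1 connected region; the r=5.5 cylinder at (7.5, 9.5) gives a regular 8-gon of circumradius 5.5 (constant along its height); Taking the union: the r=5.5 cylinder at (7.5, 9.5) lies entirely inside the result so far, so the union is just the result so far — 1 connected region. Overall, the cross-section is a single solid region. The nearest boundary edge runs (13.00, 39.00)→(26.00, 39.00); distance from the point to it = 0.30 mm. The point is inside the cross-section, 0.30 mm from the nearest boundary — within the 0.8 mm shell band (1 × 0.8).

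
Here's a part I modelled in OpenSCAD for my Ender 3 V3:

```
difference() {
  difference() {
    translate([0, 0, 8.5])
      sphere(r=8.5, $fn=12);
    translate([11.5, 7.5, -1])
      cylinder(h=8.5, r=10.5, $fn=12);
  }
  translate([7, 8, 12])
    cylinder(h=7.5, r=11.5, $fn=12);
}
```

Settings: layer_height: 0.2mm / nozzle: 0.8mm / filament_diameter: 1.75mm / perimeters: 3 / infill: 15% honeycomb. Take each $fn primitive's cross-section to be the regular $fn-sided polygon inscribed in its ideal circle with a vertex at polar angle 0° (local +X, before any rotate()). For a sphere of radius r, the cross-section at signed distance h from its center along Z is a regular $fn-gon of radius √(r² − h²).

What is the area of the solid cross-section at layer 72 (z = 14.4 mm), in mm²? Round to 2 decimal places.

55.49 mm²

At z = 14.4 mm: the r=8.5 sphere slices to a regular 12-gon of circumradius 6.119 (√(r²−h²) with h=5.9 from center) (area = (12/2)·6.119²·sin(360°/12) = 112.32 mm²); the cylinder at (11.5, 7.5) is absent (z outside [-1, 7.5]); Taking the first minus the rest: none of the subtracted shapes is present at this height, so the r=8.5 sphere is unchanged — area = 112.32 mm²; the cylinder at (7, 8): section is a regular 12-gon, circumradius r=11.5 (area = (12/2)·11.500²·sin(360°/12) = 396.75 mm²); Taking the first minus the rest: starting from that combined region (112.32 mm²), the r=11.5 cylinder at (7, 8) partially overlaps it — only the 56.83 mm² overlap (of its 396.75 mm²) is removed, clipping the outline — area = 55.49 mm². Overall, the cross-section is a single solid region. Net area = 55.49 mm².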